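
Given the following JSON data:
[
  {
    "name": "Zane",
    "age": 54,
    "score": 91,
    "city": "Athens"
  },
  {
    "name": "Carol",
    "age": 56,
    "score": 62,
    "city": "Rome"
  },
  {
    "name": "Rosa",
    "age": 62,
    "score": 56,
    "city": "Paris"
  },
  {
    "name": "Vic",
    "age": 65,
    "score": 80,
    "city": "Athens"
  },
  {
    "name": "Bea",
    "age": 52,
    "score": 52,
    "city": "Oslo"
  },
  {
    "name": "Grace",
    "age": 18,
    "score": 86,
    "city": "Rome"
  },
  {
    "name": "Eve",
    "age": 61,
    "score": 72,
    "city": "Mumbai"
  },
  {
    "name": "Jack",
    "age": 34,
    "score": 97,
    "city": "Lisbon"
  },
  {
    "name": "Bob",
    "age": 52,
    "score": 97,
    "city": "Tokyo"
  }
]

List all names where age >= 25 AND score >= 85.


Checking both conditions:
  Zane (age=54, score=91) -> YES
  Carol (age=56, score=62) -> no
  Rosa (age=62, score=56) -> no
  Vic (age=65, score=80) -> no
  Bea (age=52, score=52) -> no
  Grace (age=18, score=86) -> no
  Eve (age=61, score=72) -> no
  Jack (age=34, score=97) -> YES
  Bob (age=52, score=97) -> YES


ANSWER: Zane, Jack, Bob


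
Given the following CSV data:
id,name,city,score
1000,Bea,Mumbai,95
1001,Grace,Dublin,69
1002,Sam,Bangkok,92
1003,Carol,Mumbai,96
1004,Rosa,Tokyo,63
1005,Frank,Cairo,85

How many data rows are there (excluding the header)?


Counting rows (excluding header):
Header: id,name,city,score
Data rows: 6

ANSWER: 6


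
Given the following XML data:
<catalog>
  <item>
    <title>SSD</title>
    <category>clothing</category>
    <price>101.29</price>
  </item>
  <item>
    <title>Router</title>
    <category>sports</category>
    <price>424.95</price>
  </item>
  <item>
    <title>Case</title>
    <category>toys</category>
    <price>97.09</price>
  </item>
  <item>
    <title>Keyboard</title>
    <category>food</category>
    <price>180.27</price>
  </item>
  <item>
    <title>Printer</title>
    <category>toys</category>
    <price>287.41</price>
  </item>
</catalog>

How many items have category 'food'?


Scanning <item> elements for <category>food</category>:
  Item 4: Keyboard -> MATCH
Count: 1

ANSWER: 1


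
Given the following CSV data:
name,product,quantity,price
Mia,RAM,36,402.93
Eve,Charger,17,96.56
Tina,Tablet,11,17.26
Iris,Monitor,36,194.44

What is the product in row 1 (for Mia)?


Row 1: Mia
Column 'product' = RAM

ANSWER: RAM


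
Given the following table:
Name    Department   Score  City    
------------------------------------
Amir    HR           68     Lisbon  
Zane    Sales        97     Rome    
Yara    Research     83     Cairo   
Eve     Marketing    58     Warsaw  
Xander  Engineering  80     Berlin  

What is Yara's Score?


Row 3: Yara
Score = 83

ANSWER: 83


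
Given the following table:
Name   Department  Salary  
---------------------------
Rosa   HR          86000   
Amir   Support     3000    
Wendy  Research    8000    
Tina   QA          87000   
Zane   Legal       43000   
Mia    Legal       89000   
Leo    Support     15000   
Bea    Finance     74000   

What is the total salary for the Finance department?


Finance department members:
  Bea: 74000
Total = 74000 = 74000

ANSWER: 74000


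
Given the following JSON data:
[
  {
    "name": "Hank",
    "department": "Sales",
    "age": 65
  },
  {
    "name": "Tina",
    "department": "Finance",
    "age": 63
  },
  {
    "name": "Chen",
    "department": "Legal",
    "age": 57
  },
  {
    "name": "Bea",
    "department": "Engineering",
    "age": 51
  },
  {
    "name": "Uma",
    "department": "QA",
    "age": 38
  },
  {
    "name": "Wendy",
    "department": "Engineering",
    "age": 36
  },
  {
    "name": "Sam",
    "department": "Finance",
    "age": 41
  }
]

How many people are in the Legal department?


Scanning records for department = Legal
  Record 2: Chen
Count: 1

ANSWER: 1


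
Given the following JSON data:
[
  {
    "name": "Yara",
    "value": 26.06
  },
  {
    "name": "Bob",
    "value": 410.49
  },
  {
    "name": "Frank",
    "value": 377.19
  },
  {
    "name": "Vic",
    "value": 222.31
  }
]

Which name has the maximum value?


Comparing values:
  Yara: 26.06
  Bob: 410.49
  Frank: 377.19
  Vic: 222.31
Maximum: Bob (410.49)

ANSWER: Bob


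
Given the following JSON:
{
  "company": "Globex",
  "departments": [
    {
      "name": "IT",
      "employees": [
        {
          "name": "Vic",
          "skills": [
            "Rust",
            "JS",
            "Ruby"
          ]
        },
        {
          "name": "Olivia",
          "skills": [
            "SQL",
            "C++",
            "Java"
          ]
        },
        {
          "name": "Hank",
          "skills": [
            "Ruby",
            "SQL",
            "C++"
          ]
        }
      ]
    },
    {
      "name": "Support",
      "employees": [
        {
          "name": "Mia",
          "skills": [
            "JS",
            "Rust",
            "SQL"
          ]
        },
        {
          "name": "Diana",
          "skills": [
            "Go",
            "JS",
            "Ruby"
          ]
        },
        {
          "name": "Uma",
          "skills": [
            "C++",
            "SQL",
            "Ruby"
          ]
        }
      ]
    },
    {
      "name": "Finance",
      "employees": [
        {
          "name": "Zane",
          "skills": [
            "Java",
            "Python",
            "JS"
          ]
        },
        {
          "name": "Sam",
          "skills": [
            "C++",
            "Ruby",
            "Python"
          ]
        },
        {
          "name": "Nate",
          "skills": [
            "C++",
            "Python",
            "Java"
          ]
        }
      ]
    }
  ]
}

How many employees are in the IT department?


Path: departments[0].employees
Count: 3

ANSWER: 3


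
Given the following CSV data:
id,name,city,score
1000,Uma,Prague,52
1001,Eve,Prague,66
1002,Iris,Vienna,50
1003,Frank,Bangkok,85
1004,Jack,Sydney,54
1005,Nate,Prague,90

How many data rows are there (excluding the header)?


Counting rows (excluding header):
Header: id,name,city,score
Data rows: 6

ANSWER: 6


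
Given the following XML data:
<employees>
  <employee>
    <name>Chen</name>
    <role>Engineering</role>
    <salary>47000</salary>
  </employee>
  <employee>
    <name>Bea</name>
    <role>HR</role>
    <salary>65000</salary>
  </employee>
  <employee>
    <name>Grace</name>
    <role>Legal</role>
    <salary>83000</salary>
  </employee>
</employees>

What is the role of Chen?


Searching for <employee> with <name>Chen</name>
Found at position 1
<role>Engineering</role>

ANSWER: Engineering


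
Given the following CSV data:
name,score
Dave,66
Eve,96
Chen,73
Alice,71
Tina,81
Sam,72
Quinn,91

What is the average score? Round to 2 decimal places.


Scores: 66, 96, 73, 71, 81, 72, 91
Sum = 550
Count = 7
Average = 550 / 7 = 78.57

ANSWER: 78.57


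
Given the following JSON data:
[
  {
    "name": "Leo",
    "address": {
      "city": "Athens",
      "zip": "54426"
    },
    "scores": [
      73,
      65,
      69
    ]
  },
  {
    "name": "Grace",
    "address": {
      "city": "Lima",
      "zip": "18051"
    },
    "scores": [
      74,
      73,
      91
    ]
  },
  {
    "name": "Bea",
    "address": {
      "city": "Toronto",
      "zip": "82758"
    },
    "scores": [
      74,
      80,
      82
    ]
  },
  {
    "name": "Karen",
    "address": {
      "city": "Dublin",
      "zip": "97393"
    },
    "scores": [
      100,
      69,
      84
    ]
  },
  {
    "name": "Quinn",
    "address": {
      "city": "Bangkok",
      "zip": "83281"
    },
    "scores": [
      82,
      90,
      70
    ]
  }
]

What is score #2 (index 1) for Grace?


Path: records[1].scores[1]
Value: 73

ANSWER: 73


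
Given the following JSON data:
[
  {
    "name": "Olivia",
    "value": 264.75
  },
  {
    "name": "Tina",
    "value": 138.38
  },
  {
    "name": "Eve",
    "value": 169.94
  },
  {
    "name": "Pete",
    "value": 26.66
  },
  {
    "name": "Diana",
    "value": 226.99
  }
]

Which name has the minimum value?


Comparing values:
  Olivia: 264.75
  Tina: 138.38
  Eve: 169.94
  Pete: 26.66
  Diana: 226.99
Minimum: Pete (26.66)

ANSWER: Pete


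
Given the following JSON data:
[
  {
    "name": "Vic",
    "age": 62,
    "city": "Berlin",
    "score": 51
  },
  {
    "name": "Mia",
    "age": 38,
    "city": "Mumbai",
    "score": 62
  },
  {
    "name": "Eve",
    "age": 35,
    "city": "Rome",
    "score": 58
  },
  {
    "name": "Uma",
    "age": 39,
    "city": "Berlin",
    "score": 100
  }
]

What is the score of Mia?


Looking up record where name = Mia
Record index: 1
Field 'score' = 62

ANSWER: 62


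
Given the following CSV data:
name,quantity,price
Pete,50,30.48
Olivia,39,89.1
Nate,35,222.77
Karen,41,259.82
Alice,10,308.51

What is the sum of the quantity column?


Values in 'quantity' column:
  Row 1: 50
  Row 2: 39
  Row 3: 35
  Row 4: 41
  Row 5: 10
Sum = 50 + 39 + 35 + 41 + 10 = 175

ANSWER: 175


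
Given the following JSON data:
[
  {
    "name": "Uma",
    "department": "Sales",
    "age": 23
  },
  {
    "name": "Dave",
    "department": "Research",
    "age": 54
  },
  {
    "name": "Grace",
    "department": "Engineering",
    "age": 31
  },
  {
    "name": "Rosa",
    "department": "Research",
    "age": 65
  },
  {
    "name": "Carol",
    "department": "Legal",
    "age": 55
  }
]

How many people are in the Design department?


Scanning records for department = Design
  No matches found
Count: 0

ANSWER: 0


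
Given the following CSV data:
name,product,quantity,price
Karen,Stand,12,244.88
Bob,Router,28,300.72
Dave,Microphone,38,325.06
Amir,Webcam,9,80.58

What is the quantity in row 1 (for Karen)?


Row 1: Karen
Column 'quantity' = 12

ANSWER: 12


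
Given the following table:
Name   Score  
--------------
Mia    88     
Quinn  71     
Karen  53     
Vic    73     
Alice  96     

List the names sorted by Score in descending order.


Sorting by Score (descending):
  Alice: 96
  Mia: 88
  Vic: 73
  Quinn: 71
  Karen: 53


ANSWER: Alice, Mia, Vic, Quinn, Karen


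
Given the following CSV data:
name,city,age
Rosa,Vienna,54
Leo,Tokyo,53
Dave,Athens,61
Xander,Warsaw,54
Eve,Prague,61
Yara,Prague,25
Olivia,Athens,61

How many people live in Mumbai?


Scanning city column for 'Mumbai':
Total matches: 0

ANSWER: 0


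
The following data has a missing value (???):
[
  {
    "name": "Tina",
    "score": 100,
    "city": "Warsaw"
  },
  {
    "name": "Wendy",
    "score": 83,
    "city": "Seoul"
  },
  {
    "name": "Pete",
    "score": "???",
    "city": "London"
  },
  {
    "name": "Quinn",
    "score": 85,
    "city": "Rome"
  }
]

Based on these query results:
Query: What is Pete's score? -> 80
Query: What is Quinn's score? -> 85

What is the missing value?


The missing value is Pete's score
From query: Pete's score = 80

ANSWER: 80


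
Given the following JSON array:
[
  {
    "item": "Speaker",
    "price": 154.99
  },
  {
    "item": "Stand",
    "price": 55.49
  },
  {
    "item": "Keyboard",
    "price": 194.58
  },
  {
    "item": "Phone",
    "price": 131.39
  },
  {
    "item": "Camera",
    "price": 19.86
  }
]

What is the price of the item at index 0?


Array index 0 -> Speaker
price = 154.99

ANSWER: 154.99


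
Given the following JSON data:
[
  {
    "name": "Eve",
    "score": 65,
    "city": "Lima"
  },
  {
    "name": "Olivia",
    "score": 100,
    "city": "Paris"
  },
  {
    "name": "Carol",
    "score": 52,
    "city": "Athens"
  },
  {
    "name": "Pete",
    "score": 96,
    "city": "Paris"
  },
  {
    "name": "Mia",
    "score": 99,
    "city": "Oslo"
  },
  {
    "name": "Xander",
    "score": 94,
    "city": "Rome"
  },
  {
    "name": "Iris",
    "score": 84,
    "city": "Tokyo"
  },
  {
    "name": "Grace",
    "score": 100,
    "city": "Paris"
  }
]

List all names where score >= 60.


Filtering records where score >= 60:
  Eve (score=65) -> YES
  Olivia (score=100) -> YES
  Carol (score=52) -> no
  Pete (score=96) -> YES
  Mia (score=99) -> YES
  Xander (score=94) -> YES
  Iris (score=84) -> YES
  Grace (score=100) -> YES


ANSWER: Eve, Olivia, Pete, Mia, Xander, Iris, Grace


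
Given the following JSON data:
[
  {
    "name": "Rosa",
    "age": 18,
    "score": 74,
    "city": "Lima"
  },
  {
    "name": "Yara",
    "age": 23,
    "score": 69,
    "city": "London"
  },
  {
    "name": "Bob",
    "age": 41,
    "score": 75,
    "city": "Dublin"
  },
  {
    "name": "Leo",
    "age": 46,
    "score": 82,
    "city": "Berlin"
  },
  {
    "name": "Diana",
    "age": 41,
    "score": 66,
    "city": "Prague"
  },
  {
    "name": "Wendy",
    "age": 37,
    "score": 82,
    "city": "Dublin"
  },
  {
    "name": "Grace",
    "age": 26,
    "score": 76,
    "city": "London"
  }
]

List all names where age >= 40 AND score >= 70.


Checking both conditions:
  Rosa (age=18, score=74) -> no
  Yara (age=23, score=69) -> no
  Bob (age=41, score=75) -> YES
  Leo (age=46, score=82) -> YES
  Diana (age=41, score=66) -> no
  Wendy (age=37, score=82) -> no
  Grace (age=26, score=76) -> no


ANSWER: Bob, Leo


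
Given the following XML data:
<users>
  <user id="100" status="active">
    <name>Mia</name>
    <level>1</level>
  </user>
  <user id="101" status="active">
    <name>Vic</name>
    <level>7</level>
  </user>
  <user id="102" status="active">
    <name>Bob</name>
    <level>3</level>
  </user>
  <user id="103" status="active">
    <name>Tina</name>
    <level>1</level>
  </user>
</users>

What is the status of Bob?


Finding user with name = Bob
user id="102" status="active"

ANSWER: active


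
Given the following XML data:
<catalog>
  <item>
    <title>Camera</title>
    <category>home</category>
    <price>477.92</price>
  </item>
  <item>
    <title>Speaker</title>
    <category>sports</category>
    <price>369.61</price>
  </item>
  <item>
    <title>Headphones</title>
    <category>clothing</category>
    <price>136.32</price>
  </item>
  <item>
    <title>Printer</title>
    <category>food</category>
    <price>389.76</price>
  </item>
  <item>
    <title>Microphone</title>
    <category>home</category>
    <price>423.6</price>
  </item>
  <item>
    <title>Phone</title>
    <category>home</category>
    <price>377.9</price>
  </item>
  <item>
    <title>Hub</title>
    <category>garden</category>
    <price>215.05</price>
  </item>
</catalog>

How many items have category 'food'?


Scanning <item> elements for <category>food</category>:
  Item 4: Printer -> MATCH
Count: 1

ANSWER: 1


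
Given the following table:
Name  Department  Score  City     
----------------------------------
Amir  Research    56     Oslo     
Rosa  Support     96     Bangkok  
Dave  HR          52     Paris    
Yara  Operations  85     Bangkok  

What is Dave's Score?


Row 3: Dave
Score = 52

ANSWER: 52


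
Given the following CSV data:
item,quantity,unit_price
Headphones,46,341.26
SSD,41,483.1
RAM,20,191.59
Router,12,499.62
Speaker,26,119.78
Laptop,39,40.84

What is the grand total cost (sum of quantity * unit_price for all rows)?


Computing row totals:
  Headphones: 46 * 341.26 = 15697.96
  SSD: 41 * 483.1 = 19807.1
  RAM: 20 * 191.59 = 3831.8
  Router: 12 * 499.62 = 5995.44
  Speaker: 26 * 119.78 = 3114.28
  Laptop: 39 * 40.84 = 1592.76
Grand total = 15697.96 + 19807.1 + 3831.8 + 5995.44 + 3114.28 + 1592.76 = 50039.34

ANSWER: 50039.34


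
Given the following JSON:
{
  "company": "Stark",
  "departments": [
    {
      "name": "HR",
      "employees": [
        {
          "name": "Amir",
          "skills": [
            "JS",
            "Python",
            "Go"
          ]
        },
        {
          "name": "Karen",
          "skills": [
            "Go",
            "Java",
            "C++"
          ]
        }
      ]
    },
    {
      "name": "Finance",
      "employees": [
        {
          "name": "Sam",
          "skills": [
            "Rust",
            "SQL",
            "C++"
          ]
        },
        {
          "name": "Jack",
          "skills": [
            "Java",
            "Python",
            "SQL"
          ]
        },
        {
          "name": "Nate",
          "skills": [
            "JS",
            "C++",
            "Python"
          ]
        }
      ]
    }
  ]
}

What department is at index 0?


Path: departments[0].name
Value: HR

ANSWER: HR


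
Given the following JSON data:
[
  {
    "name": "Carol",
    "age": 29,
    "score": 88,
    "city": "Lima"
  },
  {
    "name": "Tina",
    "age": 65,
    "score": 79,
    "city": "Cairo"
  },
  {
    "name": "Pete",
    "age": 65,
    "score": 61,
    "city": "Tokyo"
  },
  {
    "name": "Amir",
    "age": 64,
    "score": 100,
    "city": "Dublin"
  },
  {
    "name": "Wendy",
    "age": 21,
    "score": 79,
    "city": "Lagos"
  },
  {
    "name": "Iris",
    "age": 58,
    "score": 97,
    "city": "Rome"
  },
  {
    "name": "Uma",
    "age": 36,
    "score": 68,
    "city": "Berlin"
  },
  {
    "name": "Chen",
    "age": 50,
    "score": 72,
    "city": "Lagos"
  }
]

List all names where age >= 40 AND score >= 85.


Checking both conditions:
  Carol (age=29, score=88) -> no
  Tina (age=65, score=79) -> no
  Pete (age=65, score=61) -> no
  Amir (age=64, score=100) -> YES
  Wendy (age=21, score=79) -> no
  Iris (age=58, score=97) -> YES
  Uma (age=36, score=68) -> no
  Chen (age=50, score=72) -> no


ANSWER: Amir, Iris


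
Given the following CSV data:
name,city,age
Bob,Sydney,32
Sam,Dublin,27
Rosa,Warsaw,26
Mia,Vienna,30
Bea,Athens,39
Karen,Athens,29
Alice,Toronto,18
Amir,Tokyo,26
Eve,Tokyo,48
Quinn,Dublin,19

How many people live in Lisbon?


Scanning city column for 'Lisbon':
Total matches: 0

ANSWER: 0


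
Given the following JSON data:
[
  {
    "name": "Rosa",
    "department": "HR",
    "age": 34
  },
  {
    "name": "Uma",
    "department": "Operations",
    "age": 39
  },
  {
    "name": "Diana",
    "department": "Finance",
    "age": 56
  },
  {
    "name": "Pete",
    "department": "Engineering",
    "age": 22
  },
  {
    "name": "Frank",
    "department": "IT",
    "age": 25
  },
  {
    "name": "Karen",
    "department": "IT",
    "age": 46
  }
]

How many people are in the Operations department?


Scanning records for department = Operations
  Record 1: Uma
Count: 1

ANSWER: 1


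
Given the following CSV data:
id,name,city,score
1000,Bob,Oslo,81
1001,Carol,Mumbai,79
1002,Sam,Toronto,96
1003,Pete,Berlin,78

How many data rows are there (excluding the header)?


Counting rows (excluding header):
Header: id,name,city,score
Data rows: 4

ANSWER: 4


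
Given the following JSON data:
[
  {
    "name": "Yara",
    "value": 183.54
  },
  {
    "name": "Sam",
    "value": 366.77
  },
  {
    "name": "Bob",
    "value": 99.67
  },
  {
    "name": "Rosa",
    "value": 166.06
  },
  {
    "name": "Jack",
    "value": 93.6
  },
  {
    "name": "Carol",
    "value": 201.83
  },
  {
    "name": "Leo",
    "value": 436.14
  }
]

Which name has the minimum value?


Comparing values:
  Yara: 183.54
  Sam: 366.77
  Bob: 99.67
  Rosa: 166.06
  Jack: 93.6
  Carol: 201.83
  Leo: 436.14
Minimum: Jack (93.6)

ANSWER: Jack


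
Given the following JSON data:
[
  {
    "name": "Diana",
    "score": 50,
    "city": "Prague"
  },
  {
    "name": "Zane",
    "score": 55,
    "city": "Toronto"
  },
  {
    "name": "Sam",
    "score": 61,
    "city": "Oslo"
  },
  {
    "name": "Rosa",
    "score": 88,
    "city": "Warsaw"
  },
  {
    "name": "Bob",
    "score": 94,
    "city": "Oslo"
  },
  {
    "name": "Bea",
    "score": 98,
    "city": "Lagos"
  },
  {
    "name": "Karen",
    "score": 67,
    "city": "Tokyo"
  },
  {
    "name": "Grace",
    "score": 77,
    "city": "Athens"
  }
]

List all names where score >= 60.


Filtering records where score >= 60:
  Diana (score=50) -> no
  Zane (score=55) -> no
  Sam (score=61) -> YES
  Rosa (score=88) -> YES
  Bob (score=94) -> YES
  Bea (score=98) -> YES
  Karen (score=67) -> YES
  Grace (score=77) -> YES


ANSWER: Sam, Rosa, Bob, Bea, Karen, Grace


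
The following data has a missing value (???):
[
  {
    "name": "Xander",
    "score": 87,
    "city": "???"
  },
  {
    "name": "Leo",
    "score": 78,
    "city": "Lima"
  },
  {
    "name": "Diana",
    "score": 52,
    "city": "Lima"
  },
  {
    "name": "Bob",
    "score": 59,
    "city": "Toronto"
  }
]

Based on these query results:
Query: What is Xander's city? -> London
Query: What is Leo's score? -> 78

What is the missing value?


The missing value is Xander's city
From query: Xander's city = London

ANSWER: London


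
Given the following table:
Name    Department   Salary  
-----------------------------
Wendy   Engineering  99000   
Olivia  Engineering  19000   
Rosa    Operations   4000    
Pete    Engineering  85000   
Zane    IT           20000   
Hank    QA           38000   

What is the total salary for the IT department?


IT department members:
  Zane: 20000
Total = 20000 = 20000

ANSWER: 20000


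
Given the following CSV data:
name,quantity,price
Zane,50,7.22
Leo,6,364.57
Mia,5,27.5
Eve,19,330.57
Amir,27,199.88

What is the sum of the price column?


Values in 'price' column:
  Row 1: 7.22
  Row 2: 364.57
  Row 3: 27.5
  Row 4: 330.57
  Row 5: 199.88
Sum = 7.22 + 364.57 + 27.5 + 330.57 + 199.88 = 929.74

ANSWER: 929.74


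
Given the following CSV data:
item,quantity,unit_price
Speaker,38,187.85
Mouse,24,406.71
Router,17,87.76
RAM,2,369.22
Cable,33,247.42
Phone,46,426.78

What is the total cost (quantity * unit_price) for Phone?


Row: Phone
quantity = 46
unit_price = 426.78
total = 46 * 426.78 = 19631.88

ANSWER: 19631.88


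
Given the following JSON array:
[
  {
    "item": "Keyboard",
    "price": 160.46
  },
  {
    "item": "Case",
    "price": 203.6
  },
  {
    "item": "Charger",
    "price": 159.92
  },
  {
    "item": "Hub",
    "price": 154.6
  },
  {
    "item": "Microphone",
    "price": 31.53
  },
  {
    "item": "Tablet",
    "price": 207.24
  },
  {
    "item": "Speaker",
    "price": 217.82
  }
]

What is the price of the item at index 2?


Array index 2 -> Charger
price = 159.92

ANSWER: 159.92


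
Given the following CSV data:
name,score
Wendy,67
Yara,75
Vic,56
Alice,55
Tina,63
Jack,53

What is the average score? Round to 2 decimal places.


Scores: 67, 75, 56, 55, 63, 53
Sum = 369
Count = 6
Average = 369 / 6 = 61.50

ANSWER: 61.50


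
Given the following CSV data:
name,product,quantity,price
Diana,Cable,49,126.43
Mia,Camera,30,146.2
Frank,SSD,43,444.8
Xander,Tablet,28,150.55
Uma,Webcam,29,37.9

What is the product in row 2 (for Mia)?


Row 2: Mia
Column 'product' = Camera

ANSWER: Camera


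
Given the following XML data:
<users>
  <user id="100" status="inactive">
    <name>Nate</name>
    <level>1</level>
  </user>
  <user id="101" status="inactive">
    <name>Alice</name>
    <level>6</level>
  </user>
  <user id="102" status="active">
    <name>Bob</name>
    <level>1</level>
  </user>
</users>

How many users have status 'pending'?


Counting users with status='pending':
Count: 0

ANSWER: 0


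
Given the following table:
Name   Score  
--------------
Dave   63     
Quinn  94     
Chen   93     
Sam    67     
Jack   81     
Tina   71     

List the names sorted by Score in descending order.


Sorting by Score (descending):
  Quinn: 94
  Chen: 93
  Jack: 81
  Tina: 71
  Sam: 67
  Dave: 63


ANSWER: Quinn, Chen, Jack, Tina, Sam, Dave


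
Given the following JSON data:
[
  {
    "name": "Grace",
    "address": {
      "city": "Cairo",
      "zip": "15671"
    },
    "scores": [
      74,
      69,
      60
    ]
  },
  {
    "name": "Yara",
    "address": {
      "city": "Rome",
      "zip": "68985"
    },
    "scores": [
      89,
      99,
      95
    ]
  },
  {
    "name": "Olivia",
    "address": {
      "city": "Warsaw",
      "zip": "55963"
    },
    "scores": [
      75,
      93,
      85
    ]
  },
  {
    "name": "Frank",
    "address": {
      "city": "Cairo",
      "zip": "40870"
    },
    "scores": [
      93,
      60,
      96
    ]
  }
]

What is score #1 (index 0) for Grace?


Path: records[0].scores[0]
Value: 74

ANSWER: 74


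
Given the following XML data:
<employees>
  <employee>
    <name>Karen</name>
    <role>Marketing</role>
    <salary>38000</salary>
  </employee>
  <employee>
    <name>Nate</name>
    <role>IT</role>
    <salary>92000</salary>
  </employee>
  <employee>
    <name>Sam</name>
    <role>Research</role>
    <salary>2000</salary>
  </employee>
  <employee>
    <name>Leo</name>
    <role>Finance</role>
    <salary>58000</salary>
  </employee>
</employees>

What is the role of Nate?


Searching for <employee> with <name>Nate</name>
Found at position 2
<role>IT</role>

ANSWER: IT


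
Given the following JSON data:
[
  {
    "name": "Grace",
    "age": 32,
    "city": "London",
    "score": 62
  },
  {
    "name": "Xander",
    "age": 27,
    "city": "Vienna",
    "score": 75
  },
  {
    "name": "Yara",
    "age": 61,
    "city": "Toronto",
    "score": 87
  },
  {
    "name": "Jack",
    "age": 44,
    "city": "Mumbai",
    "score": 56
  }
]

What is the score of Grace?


Looking up record where name = Grace
Record index: 0
Field 'score' = 62

ANSWER: 62


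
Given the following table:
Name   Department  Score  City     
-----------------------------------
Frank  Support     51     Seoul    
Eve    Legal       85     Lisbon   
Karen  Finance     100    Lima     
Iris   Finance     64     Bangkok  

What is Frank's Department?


Row 1: Frank
Department = Support

ANSWER: Support


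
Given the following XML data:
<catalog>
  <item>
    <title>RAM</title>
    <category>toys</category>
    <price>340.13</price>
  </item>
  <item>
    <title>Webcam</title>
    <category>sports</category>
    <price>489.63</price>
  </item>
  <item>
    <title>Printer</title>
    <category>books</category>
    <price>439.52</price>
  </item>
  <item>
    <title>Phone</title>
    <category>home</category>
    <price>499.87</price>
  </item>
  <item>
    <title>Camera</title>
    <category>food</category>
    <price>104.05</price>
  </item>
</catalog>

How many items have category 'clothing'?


Scanning <item> elements for <category>clothing</category>:
Count: 0

ANSWER: 0


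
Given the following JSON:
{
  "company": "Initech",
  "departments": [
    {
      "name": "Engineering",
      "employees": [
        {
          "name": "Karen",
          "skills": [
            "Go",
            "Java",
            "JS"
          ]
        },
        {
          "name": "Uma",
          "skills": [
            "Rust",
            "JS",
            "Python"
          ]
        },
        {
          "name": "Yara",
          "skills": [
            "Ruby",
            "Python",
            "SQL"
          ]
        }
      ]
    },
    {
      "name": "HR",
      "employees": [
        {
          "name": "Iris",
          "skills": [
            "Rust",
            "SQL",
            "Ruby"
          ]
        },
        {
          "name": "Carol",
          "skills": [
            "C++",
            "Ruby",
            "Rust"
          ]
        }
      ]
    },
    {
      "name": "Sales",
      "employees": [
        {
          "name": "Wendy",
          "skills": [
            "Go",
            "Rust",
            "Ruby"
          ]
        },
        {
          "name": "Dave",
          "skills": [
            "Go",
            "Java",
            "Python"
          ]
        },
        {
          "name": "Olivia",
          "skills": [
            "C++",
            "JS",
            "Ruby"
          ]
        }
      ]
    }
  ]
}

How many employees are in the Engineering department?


Path: departments[0].employees
Count: 3

ANSWER: 3


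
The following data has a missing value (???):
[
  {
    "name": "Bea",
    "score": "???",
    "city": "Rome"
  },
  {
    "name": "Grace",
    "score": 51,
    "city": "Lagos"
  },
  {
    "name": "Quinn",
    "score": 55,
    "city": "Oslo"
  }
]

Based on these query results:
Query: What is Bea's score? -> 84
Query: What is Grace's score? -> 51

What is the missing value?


The missing value is Bea's score
From query: Bea's score = 84

ANSWER: 84


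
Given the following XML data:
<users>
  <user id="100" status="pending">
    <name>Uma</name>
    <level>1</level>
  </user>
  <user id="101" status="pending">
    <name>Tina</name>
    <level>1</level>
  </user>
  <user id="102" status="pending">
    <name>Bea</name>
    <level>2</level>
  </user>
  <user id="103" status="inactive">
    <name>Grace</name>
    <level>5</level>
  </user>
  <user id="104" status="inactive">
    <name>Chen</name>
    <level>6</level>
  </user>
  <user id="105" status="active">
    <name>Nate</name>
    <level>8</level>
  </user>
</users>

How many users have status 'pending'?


Counting users with status='pending':
  Uma (id=100) -> MATCH
  Tina (id=101) -> MATCH
  Bea (id=102) -> MATCH
Count: 3

ANSWER: 3


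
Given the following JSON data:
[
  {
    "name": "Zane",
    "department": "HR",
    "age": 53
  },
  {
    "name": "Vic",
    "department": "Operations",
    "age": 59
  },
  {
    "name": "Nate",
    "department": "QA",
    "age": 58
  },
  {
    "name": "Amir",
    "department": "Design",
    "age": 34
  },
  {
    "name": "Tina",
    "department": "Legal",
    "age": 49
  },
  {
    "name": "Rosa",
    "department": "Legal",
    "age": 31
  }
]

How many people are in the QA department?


Scanning records for department = QA
  Record 2: Nate
Count: 1

ANSWER: 1


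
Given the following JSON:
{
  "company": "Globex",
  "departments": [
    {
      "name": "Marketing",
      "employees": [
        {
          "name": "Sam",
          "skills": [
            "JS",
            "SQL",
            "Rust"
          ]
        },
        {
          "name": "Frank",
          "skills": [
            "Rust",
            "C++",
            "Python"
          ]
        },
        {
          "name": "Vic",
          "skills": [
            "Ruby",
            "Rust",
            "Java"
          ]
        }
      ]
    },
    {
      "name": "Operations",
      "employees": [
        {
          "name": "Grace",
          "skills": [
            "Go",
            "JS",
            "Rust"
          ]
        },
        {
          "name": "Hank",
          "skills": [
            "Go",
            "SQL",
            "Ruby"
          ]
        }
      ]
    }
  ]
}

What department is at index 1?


Path: departments[1].name
Value: Operations

ANSWER: Operations


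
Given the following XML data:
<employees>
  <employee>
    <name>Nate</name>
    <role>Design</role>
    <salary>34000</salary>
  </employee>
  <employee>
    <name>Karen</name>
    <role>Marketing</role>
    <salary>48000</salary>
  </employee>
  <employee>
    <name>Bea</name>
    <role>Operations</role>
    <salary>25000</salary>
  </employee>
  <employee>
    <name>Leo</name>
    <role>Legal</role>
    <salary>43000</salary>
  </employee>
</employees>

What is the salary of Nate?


Searching for <employee> with <name>Nate</name>
Found at position 1
<salary>34000</salary>

ANSWER: 34000


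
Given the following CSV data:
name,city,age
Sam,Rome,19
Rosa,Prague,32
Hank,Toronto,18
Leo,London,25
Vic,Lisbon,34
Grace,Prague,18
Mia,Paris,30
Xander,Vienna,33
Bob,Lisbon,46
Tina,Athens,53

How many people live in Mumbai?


Scanning city column for 'Mumbai':
Total matches: 0

ANSWER: 0


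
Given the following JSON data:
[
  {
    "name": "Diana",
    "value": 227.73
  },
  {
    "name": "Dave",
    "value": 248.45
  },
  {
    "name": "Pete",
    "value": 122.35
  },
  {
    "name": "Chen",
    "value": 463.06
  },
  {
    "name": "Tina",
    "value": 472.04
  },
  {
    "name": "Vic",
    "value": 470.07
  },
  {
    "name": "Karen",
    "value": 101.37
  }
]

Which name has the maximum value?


Comparing values:
  Diana: 227.73
  Dave: 248.45
  Pete: 122.35
  Chen: 463.06
  Tina: 472.04
  Vic: 470.07
  Karen: 101.37
Maximum: Tina (472.04)

ANSWER: Tina


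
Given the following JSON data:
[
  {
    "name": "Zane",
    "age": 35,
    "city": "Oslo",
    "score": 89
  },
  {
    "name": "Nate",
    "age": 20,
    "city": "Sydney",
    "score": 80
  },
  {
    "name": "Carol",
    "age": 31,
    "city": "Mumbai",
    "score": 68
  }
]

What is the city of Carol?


Looking up record where name = Carol
Record index: 2
Field 'city' = Mumbai

ANSWER: Mumbai


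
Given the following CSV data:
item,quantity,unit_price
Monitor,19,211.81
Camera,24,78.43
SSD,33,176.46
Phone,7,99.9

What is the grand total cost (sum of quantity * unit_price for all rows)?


Computing row totals:
  Monitor: 19 * 211.81 = 4024.39
  Camera: 24 * 78.43 = 1882.32
  SSD: 33 * 176.46 = 5823.18
  Phone: 7 * 99.9 = 699.3
Grand total = 4024.39 + 1882.32 + 5823.18 + 699.3 = 12429.19

ANSWER: 12429.19


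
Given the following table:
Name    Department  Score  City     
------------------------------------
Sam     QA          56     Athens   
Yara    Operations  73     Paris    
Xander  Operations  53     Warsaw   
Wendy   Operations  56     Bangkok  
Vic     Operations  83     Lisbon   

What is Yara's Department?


Row 2: Yara
Department = Operations

ANSWER: Operations


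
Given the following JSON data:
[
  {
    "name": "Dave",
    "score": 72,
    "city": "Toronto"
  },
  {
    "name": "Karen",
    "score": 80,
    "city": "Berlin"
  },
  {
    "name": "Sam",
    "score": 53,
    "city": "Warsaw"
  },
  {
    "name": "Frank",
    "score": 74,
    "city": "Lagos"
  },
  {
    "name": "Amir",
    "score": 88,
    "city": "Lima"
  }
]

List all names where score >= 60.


Filtering records where score >= 60:
  Dave (score=72) -> YES
  Karen (score=80) -> YES
  Sam (score=53) -> no
  Frank (score=74) -> YES
  Amir (score=88) -> YES


ANSWER: Dave, Karen, Frank, Amir


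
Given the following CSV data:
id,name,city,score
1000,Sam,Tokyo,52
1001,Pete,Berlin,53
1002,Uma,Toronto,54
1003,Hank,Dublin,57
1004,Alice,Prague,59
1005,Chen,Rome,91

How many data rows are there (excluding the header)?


Counting rows (excluding header):
Header: id,name,city,score
Data rows: 6

ANSWER: 6


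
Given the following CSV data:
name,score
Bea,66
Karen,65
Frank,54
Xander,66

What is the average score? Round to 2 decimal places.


Scores: 66, 65, 54, 66
Sum = 251
Count = 4
Average = 251 / 4 = 62.75

ANSWER: 62.75


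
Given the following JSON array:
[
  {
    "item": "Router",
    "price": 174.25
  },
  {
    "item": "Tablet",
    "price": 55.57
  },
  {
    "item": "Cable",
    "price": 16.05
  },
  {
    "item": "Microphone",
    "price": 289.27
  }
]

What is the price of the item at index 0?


Array index 0 -> Router
price = 174.25

ANSWER: 174.25


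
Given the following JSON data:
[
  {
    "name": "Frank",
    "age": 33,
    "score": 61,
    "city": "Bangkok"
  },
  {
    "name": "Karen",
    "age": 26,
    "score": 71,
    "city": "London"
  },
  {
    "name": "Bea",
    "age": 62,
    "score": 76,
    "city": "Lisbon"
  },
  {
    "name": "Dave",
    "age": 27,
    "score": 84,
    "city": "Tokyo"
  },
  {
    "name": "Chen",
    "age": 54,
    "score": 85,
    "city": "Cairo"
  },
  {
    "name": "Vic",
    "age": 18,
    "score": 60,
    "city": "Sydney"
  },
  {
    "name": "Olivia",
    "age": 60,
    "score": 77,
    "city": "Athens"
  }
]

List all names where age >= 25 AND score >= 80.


Checking both conditions:
  Frank (age=33, score=61) -> no
  Karen (age=26, score=71) -> no
  Bea (age=62, score=76) -> no
  Dave (age=27, score=84) -> YES
  Chen (age=54, score=85) -> YES
  Vic (age=18, score=60) -> no
  Olivia (age=60, score=77) -> no


ANSWER: Dave, Chen


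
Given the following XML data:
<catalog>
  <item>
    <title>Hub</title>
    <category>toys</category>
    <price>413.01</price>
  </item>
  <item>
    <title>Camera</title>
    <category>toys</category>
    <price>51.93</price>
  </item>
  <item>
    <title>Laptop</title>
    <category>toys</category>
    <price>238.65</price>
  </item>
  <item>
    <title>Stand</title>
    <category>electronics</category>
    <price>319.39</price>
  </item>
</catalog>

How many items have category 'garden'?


Scanning <item> elements for <category>garden</category>:
Count: 0

ANSWER: 0


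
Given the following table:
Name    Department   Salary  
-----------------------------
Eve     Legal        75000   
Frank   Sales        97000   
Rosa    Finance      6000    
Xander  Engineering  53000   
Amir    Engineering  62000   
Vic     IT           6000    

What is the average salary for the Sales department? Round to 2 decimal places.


Sales department members:
  Frank: 97000
Sum = 97000
Count = 1
Average = 97000 / 1 = 97000.00

ANSWER: 97000.00


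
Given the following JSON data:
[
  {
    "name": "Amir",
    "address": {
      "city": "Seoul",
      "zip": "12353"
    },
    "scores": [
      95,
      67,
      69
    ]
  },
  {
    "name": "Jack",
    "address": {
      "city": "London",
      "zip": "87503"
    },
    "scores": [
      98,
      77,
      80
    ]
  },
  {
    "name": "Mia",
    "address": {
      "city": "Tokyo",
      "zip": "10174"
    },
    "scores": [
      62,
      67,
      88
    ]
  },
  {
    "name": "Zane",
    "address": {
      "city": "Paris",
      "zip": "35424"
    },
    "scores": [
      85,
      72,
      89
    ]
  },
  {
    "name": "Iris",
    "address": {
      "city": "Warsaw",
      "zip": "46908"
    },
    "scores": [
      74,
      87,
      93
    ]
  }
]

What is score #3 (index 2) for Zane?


Path: records[3].scores[2]
Value: 89

ANSWER: 89


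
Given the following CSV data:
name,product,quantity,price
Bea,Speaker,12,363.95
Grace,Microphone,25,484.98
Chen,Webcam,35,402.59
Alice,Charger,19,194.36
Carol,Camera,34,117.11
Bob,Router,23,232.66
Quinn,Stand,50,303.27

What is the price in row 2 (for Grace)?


Row 2: Grace
Column 'price' = 484.98

ANSWER: 484.98


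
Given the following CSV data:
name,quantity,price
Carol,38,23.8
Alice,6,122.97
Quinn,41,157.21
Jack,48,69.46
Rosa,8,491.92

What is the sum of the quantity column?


Values in 'quantity' column:
  Row 1: 38
  Row 2: 6
  Row 3: 41
  Row 4: 48
  Row 5: 8
Sum = 38 + 6 + 41 + 48 + 8 = 141

ANSWER: 141


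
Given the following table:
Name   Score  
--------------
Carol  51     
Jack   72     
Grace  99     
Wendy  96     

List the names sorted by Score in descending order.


Sorting by Score (descending):
  Grace: 99
  Wendy: 96
  Jack: 72
  Carol: 51


ANSWER: Grace, Wendy, Jack, Carol


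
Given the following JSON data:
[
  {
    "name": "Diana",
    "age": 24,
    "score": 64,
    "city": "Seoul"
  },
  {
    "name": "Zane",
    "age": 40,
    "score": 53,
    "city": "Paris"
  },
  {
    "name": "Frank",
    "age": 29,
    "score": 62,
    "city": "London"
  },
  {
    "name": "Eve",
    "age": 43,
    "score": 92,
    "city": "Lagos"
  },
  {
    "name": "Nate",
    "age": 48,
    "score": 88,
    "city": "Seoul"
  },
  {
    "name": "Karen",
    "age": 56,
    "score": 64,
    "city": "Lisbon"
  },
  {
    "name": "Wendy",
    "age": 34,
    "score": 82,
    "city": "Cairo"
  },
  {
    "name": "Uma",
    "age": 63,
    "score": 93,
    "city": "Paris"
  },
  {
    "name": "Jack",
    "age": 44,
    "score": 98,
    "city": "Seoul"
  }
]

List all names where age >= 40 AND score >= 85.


Checking both conditions:
  Diana (age=24, score=64) -> no
  Zane (age=40, score=53) -> no
  Frank (age=29, score=62) -> no
  Eve (age=43, score=92) -> YES
  Nate (age=48, score=88) -> YES
  Karen (age=56, score=64) -> no
  Wendy (age=34, score=82) -> no
  Uma (age=63, score=93) -> YES
  Jack (age=44, score=98) -> YES


ANSWER: Eve, Nate, Uma, Jack


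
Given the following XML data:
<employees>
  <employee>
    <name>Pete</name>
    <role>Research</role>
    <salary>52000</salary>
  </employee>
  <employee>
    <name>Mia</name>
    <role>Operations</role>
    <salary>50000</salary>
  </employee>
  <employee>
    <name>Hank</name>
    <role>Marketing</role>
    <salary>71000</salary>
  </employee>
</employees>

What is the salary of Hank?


Searching for <employee> with <name>Hank</name>
Found at position 3
<salary>71000</salary>

ANSWER: 71000
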